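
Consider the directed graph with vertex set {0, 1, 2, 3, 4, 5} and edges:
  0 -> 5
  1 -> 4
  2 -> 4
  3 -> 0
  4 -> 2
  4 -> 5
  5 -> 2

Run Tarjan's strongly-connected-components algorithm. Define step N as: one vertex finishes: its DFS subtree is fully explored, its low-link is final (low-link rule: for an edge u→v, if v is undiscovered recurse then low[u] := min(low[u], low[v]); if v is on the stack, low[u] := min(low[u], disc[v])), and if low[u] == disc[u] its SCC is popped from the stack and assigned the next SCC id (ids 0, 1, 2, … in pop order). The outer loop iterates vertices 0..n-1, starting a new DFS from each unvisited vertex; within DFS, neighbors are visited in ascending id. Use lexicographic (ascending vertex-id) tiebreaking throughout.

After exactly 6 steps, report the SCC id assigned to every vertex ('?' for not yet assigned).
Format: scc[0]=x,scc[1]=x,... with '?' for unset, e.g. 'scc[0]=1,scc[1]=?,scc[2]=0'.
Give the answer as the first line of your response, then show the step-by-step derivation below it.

scc[0]=1,scc[1]=2,scc[2]=0,scc[3]=3,scc[4]=0,scc[5]=0

step 1: low=(low[0]=0,low[1]=?,low[2]=2,low[3]=?,low[4]=1,low[5]=1); scc=(scc[0]=?,scc[1]=?,scc[2]=?,scc[3]=?,scc[4]=?,scc[5]=?)
step 2: low=(low[0]=0,low[1]=?,low[2]=1,low[3]=?,low[4]=1,low[5]=1); scc=(scc[0]=?,scc[1]=?,scc[2]=?,scc[3]=?,scc[4]=?,scc[5]=?)
step 3: low=(low[0]=0,low[1]=?,low[2]=1,low[3]=?,low[4]=1,low[5]=1); scc=(scc[0]=?,scc[1]=?,scc[2]=0,scc[3]=?,scc[4]=0,scc[5]=0)
step 4: low=(low[0]=0,low[1]=?,low[2]=1,low[3]=?,low[4]=1,low[5]=1); scc=(scc[0]=1,scc[1]=?,scc[2]=0,scc[3]=?,scc[4]=0,scc[5]=0)
step 5: low=(low[0]=0,low[1]=4,low[2]=1,low[3]=?,low[4]=1,low[5]=1); scc=(scc[0]=1,scc[1]=2,scc[2]=0,scc[3]=?,scc[4]=0,scc[5]=0)
step 6: low=(low[0]=0,low[1]=4,low[2]=1,low[3]=5,low[4]=1,low[5]=1); scc=(scc[0]=1,scc[1]=2,scc[2]=0,scc[3]=3,scc[4]=0,scc[5]=0)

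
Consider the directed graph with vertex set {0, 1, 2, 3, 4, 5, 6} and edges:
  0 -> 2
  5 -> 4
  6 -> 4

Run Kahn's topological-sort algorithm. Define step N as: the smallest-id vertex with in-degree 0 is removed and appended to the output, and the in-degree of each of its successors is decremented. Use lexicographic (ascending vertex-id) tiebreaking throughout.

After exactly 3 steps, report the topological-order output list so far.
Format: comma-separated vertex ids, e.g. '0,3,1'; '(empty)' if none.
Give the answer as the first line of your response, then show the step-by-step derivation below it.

0,1,2

step 1: output 0; order=[0]; indeg=(0,0,0,0,2,0,0)
step 2: output 1; order=[0,1]; indeg=(0,0,0,0,2,0,0)
step 3: output 2; order=[0,1,2]; indeg=(0,0,0,0,2,0,0)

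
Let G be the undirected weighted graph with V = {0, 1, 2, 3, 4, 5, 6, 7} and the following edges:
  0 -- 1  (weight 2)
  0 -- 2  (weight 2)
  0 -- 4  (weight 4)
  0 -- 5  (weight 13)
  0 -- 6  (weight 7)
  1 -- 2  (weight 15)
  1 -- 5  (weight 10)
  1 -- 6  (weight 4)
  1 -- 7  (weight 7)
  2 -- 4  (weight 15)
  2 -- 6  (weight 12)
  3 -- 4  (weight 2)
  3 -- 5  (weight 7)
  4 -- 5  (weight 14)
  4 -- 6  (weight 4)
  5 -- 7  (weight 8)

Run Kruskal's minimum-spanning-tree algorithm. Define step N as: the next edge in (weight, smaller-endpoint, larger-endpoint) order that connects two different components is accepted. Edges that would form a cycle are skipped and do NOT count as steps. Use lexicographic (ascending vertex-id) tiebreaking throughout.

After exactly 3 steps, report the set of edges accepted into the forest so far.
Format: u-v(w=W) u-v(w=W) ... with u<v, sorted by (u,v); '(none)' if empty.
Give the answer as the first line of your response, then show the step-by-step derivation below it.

0-1(w=2) 0-2(w=2) 3-4(w=2)

step 1: add edge 0-1 (w=2); MST = {0-1(w=2)}
step 2: add edge 0-2 (w=2); MST = {0-1(w=2) 0-2(w=2)}
step 3: add edge 3-4 (w=2); MST = {0-1(w=2) 0-2(w=2) 3-4(w=2)}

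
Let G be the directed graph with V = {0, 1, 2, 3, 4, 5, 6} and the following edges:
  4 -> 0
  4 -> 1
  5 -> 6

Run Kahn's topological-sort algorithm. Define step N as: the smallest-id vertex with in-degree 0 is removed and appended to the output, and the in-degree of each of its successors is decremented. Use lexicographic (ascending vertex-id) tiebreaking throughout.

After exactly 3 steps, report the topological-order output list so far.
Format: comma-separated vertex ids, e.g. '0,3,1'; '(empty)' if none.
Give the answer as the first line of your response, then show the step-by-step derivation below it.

2,3,4

step 1: output 2; order=[2]; indeg=(1,1,0,0,0,0,1)
step 2: output 3; order=[2,3]; indeg=(1,1,0,0,0,0,1)
step 3: output 4; order=[2,3,4]; indeg=(0,0,0,0,0,0,1)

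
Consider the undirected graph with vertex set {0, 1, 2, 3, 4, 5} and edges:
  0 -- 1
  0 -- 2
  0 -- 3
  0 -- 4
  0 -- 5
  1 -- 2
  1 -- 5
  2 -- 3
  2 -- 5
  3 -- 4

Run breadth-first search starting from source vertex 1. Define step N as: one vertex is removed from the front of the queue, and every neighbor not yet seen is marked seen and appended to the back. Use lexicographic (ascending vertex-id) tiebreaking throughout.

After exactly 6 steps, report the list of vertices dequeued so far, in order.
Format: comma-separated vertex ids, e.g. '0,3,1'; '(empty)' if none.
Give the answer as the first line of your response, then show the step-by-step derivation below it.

1,0,2,5,3,4

step 1: dequeue 1; queue=[0,2,5]; order=1
step 2: dequeue 0; queue=[2,5,3,4]; order=1,0
step 3: dequeue 2; queue=[5,3,4]; order=1,0,2
step 4: dequeue 5; queue=[3,4]; order=1,0,2,5
step 5: dequeue 3; queue=[4]; order=1,0,2,5,3
step 6: dequeue 4; queue=[(empty)]; order=1,0,2,5,3,4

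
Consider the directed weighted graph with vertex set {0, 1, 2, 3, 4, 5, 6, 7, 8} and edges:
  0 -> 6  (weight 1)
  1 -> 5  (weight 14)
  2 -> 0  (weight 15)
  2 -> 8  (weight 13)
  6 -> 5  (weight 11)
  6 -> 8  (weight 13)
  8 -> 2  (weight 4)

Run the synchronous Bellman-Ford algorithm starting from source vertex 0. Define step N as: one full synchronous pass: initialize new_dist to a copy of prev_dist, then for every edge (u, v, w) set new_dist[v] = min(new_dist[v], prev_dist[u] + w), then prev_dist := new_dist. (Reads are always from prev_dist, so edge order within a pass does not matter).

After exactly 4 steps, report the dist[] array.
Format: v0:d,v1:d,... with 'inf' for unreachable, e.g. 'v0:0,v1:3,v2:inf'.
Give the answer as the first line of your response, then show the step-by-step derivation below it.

v0:0,v1:inf,v2:18,v3:inf,v4:inf,v5:12,v6:1,v7:inf,v8:14

step 1: dist = v0:0,v1:inf,v2:inf,v3:inf,v4:inf,v5:inf,v6:1,v7:inf,v8:inf
step 2: dist = v0:0,v1:inf,v2:inf,v3:inf,v4:inf,v5:12,v6:1,v7:inf,v8:14
step 3: dist = v0:0,v1:inf,v2:18,v3:inf,v4:inf,v5:12,v6:1,v7:inf,v8:14
step 4: dist = v0:0,v1:inf,v2:18,v3:inf,v4:inf,v5:12,v6:1,v7:inf,v8:14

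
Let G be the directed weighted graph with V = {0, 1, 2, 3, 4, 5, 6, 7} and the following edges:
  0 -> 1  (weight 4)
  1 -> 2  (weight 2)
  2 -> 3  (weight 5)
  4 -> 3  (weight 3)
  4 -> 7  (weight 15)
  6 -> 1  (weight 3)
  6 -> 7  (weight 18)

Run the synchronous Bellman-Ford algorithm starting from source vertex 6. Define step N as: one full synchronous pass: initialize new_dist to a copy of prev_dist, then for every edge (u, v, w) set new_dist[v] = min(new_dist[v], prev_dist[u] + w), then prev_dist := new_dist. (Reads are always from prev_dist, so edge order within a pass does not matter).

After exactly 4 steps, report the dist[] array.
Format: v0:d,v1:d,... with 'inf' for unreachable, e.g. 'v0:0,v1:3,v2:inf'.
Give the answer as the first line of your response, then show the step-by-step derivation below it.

v0:inf,v1:3,v2:5,v3:10,v4:inf,v5:inf,v6:0,v7:18

step 1: dist = v0:inf,v1:3,v2:inf,v3:inf,v4:inf,v5:inf,v6:0,v7:18
step 2: dist = v0:inf,v1:3,v2:5,v3:inf,v4:inf,v5:inf,v6:0,v7:18
step 3: dist = v0:inf,v1:3,v2:5,v3:10,v4:inf,v5:inf,v6:0,v7:18
step 4: dist = v0:inf,v1:3,v2:5,v3:10,v4:inf,v5:inf,v6:0,v7:18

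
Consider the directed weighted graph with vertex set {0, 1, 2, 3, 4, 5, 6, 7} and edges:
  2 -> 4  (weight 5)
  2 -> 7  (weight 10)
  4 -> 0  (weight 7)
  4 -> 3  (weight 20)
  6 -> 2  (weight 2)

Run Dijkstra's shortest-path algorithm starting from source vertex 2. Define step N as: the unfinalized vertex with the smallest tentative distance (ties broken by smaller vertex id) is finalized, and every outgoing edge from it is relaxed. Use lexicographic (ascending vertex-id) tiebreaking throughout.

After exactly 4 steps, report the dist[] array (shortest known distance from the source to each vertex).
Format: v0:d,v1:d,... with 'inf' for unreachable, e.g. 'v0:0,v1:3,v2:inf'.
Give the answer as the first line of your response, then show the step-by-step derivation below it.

v0:12,v1:inf,v2:0,v3:25,v4:5,v5:inf,v6:inf,v7:10

step 1: dist = v0:inf,v1:inf,v2:0,v3:inf,v4:5,v5:inf,v6:inf,v7:10
step 2: dist = v0:12,v1:inf,v2:0,v3:25,v4:5,v5:inf,v6:inf,v7:10
step 3: dist = v0:12,v1:inf,v2:0,v3:25,v4:5,v5:inf,v6:inf,v7:10
step 4: dist = v0:12,v1:inf,v2:0,v3:25,v4:5,v5:inf,v6:inf,v7:10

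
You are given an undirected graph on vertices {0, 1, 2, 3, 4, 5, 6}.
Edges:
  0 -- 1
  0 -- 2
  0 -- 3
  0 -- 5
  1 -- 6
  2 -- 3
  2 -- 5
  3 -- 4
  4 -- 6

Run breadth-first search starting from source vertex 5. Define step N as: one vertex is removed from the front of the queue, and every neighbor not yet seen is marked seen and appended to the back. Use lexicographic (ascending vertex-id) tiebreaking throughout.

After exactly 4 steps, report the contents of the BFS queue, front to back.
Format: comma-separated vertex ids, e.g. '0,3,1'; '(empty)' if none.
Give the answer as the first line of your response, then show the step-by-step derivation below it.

3,6

step 1: dequeue 5; queue=[0,2]; order=5
step 2: dequeue 0; queue=[2,1,3]; order=5,0
step 3: dequeue 2; queue=[1,3]; order=5,0,2
step 4: dequeue 1; queue=[3,6]; order=5,0,2,1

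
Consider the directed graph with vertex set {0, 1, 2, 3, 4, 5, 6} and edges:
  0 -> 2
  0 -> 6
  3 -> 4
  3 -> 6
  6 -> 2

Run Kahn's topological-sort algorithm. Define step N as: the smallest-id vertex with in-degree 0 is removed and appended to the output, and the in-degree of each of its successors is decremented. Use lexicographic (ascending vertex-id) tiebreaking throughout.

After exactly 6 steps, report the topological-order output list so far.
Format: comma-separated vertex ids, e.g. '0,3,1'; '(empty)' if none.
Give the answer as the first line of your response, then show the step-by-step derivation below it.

0,1,3,4,5,6

step 1: output 0; order=[0]; indeg=(0,0,1,0,1,0,1)
step 2: output 1; order=[0,1]; indeg=(0,0,1,0,1,0,1)
step 3: output 3; order=[0,1,3]; indeg=(0,0,1,0,0,0,0)
step 4: output 4; order=[0,1,3,4]; indeg=(0,0,1,0,0,0,0)
step 5: output 5; order=[0,1,3,4,5]; indeg=(0,0,1,0,0,0,0)
step 6: output 6; order=[0,1,3,4,5,6]; indeg=(0,0,0,0,0,0,0)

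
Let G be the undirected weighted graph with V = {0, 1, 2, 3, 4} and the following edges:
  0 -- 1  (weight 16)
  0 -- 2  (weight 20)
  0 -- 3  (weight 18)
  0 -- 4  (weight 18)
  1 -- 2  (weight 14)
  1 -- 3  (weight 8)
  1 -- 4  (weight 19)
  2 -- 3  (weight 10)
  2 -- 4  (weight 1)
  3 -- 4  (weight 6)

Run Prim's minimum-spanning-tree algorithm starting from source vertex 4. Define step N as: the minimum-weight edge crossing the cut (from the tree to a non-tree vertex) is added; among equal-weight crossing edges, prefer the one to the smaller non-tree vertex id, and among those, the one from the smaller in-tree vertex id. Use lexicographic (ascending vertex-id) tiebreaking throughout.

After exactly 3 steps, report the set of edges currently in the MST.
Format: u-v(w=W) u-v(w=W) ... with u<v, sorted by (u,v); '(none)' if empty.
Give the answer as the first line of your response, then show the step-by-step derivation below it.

1-3(w=8) 2-4(w=1) 3-4(w=6)

step 1: add edge 2-4 (w=1); MST = {2-4(w=1)}
step 2: add edge 3-4 (w=6); MST = {2-4(w=1) 3-4(w=6)}
step 3: add edge 1-3 (w=8); MST = {1-3(w=8) 2-4(w=1) 3-4(w=6)}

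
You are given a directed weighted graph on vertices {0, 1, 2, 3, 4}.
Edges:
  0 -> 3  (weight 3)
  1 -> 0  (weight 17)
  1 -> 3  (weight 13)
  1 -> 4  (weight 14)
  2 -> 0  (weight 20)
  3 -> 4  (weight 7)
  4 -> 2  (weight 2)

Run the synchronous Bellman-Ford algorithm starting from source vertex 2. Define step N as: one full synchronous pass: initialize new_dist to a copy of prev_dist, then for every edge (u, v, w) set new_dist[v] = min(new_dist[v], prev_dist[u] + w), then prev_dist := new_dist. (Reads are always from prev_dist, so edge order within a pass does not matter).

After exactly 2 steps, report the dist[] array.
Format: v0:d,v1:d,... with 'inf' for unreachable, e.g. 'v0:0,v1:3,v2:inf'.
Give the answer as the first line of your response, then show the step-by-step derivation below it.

v0:20,v1:inf,v2:0,v3:23,v4:inf

step 1: dist = v0:20,v1:inf,v2:0,v3:inf,v4:inf
step 2: dist = v0:20,v1:inf,v2:0,v3:23,v4:inf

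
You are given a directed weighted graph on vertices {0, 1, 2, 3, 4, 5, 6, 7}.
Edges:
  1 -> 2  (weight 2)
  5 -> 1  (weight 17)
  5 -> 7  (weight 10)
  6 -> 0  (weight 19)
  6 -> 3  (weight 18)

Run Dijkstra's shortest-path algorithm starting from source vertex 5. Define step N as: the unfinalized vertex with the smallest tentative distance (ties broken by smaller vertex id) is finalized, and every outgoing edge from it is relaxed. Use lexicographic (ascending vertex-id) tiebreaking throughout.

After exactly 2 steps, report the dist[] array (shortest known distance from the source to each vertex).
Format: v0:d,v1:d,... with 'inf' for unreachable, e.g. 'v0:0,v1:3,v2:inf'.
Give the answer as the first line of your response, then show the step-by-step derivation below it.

v0:inf,v1:17,v2:inf,v3:inf,v4:inf,v5:0,v6:inf,v7:10

step 1: dist = v0:inf,v1:17,v2:inf,v3:inf,v4:inf,v5:0,v6:inf,v7:10
step 2: dist = v0:inf,v1:17,v2:inf,v3:inf,v4:inf,v5:0,v6:inf,v7:10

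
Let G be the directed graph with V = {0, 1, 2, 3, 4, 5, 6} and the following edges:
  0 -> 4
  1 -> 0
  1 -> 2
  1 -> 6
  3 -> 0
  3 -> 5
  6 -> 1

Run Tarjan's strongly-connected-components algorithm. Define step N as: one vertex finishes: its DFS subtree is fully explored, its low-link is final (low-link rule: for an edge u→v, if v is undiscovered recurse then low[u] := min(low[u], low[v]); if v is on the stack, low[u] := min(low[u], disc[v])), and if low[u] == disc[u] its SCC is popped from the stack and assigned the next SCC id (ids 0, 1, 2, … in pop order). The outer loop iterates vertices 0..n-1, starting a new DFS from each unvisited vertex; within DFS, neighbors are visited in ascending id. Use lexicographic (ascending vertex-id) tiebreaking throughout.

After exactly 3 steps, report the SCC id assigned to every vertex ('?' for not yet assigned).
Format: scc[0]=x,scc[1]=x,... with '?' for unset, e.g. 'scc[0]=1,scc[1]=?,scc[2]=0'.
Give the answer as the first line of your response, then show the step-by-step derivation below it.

scc[0]=1,scc[1]=?,scc[2]=2,scc[3]=?,scc[4]=0,scc[5]=?,scc[6]=?

step 1: low=(low[0]=0,low[1]=?,low[2]=?,low[3]=?,low[4]=1,low[5]=?,low[6]=?); scc=(scc[0]=?,scc[1]=?,scc[2]=?,scc[3]=?,scc[4]=0,scc[5]=?,scc[6]=?)
step 2: low=(low[0]=0,low[1]=?,low[2]=?,low[3]=?,low[4]=1,low[5]=?,low[6]=?); scc=(scc[0]=1,scc[1]=?,scc[2]=?,scc[3]=?,scc[4]=0,scc[5]=?,scc[6]=?)
step 3: low=(low[0]=0,low[1]=2,low[2]=3,low[3]=?,low[4]=1,low[5]=?,low[6]=?); scc=(scc[0]=1,scc[1]=?,scc[2]=2,scc[3]=?,scc[4]=0,scc[5]=?,scc[6]=?)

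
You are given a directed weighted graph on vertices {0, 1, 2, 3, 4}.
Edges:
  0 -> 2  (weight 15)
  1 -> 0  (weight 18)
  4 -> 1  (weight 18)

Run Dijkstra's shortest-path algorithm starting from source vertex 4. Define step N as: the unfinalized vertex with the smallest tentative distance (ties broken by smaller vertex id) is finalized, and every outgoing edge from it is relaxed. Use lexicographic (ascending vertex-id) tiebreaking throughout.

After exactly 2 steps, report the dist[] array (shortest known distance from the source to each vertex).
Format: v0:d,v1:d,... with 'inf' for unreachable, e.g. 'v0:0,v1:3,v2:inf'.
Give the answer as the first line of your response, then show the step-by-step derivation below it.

v0:36,v1:18,v2:inf,v3:inf,v4:0

step 1: dist = v0:inf,v1:18,v2:inf,v3:inf,v4:0
step 2: dist = v0:36,v1:18,v2:inf,v3:inf,v4:0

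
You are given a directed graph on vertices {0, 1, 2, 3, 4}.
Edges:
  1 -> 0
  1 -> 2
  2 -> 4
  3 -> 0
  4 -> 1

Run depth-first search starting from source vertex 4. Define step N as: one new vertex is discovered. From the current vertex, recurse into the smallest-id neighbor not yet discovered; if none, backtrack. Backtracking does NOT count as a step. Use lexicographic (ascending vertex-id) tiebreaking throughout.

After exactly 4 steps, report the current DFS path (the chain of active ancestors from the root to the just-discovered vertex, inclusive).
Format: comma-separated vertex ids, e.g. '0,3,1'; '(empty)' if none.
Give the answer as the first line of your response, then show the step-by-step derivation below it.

4,1,2

step 1: discover 4; path=4; order=4
step 2: discover 1; path=4>1; order=4,1
step 3: discover 0; path=4>1>0; order=4,1,0
step 4: discover 2; path=4>1>2; order=4,1,0,2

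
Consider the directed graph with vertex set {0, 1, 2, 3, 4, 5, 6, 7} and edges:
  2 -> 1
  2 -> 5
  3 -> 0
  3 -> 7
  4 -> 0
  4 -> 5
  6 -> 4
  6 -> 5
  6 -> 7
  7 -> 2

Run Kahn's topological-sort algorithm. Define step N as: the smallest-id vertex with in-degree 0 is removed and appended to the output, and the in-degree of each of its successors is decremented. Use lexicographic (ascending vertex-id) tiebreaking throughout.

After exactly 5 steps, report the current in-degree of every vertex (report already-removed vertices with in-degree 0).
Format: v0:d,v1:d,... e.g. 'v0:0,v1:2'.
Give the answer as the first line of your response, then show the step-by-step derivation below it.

v0:0,v1:1,v2:0,v3:0,v4:0,v5:1,v6:0,v7:0

step 1: output 3; order=[3]; indeg=(1,1,1,0,1,3,0,1)
step 2: output 6; order=[3,6]; indeg=(1,1,1,0,0,2,0,0)
step 3: output 4; order=[3,6,4]; indeg=(0,1,1,0,0,1,0,0)
step 4: output 0; order=[3,6,4,0]; indeg=(0,1,1,0,0,1,0,0)
step 5: output 7; order=[3,6,4,0,7]; indeg=(0,1,0,0,0,1,0,0)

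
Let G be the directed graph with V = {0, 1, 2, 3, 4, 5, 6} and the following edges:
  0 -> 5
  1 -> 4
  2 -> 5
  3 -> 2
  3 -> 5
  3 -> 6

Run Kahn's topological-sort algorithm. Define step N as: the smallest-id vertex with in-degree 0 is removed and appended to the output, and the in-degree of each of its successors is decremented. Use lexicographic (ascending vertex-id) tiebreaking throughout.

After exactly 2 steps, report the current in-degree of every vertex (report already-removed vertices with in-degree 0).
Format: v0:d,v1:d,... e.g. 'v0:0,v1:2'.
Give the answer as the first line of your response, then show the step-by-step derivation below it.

v0:0,v1:0,v2:1,v3:0,v4:0,v5:2,v6:1

step 1: output 0; order=[0]; indeg=(0,0,1,0,1,2,1)
step 2: output 1; order=[0,1]; indeg=(0,0,1,0,0,2,1)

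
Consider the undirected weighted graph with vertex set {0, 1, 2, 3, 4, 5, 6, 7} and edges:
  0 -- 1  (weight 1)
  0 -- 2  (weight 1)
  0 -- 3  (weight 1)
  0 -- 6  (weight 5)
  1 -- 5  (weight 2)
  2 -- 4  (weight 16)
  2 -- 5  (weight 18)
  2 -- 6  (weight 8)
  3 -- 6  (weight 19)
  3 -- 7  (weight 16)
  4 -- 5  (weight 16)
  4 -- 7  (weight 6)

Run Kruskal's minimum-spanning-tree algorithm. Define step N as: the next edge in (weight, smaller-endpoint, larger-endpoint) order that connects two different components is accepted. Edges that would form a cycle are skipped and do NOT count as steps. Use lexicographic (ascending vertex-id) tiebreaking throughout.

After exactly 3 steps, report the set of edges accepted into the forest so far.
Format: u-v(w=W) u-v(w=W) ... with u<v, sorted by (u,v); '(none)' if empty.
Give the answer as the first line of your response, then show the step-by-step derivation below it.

0-1(w=1) 0-2(w=1) 0-3(w=1)

step 1: add edge 0-1 (w=1); MST = {0-1(w=1)}
step 2: add edge 0-2 (w=1); MST = {0-1(w=1) 0-2(w=1)}
step 3: add edge 0-3 (w=1); MST = {0-1(w=1) 0-2(w=1) 0-3(w=1)}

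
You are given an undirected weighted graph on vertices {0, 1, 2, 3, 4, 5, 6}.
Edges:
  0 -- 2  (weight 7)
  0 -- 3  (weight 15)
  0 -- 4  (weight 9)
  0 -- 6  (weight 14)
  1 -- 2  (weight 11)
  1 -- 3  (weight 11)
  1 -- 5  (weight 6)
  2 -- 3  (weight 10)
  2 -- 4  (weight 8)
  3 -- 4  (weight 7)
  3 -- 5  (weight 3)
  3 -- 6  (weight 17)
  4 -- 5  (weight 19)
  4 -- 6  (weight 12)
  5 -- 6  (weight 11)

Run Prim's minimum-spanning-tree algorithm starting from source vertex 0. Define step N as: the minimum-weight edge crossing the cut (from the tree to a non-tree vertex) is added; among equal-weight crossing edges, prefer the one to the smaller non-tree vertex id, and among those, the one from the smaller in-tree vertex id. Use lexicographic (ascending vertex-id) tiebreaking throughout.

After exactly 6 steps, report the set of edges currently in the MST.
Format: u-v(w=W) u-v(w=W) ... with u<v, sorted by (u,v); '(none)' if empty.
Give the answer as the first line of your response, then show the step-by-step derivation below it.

0-2(w=7) 1-5(w=6) 2-4(w=8) 3-4(w=7) 3-5(w=3) 5-6(w=11)

step 1: add edge 0-2 (w=7); MST = {0-2(w=7)}
step 2: add edge 2-4 (w=8); MST = {0-2(w=7) 2-4(w=8)}
step 3: add edge 3-4 (w=7); MST = {0-2(w=7) 2-4(w=8) 3-4(w=7)}
step 4: add edge 3-5 (w=3); MST = {0-2(w=7) 2-4(w=8) 3-4(w=7) 3-5(w=3)}
step 5: add edge 1-5 (w=6); MST = {0-2(w=7) 1-5(w=6) 2-4(w=8) 3-4(w=7) 3-5(w=3)}
step 6: add edge 5-6 (w=11); MST = {0-2(w=7) 1-5(w=6) 2-4(w=8) 3-4(w=7) 3-5(w=3) 5-6(w=11)}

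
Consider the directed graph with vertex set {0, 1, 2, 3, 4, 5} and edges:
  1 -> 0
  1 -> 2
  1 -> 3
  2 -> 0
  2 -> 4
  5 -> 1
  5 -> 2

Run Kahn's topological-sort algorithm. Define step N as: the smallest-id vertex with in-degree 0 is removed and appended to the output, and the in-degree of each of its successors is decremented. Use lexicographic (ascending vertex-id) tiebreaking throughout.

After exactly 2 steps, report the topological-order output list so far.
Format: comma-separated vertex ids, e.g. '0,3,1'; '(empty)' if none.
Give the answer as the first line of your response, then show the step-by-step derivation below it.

5,1

step 1: output 5; order=[5]; indeg=(2,0,1,1,1,0)
step 2: output 1; order=[5,1]; indeg=(1,0,0,0,1,0)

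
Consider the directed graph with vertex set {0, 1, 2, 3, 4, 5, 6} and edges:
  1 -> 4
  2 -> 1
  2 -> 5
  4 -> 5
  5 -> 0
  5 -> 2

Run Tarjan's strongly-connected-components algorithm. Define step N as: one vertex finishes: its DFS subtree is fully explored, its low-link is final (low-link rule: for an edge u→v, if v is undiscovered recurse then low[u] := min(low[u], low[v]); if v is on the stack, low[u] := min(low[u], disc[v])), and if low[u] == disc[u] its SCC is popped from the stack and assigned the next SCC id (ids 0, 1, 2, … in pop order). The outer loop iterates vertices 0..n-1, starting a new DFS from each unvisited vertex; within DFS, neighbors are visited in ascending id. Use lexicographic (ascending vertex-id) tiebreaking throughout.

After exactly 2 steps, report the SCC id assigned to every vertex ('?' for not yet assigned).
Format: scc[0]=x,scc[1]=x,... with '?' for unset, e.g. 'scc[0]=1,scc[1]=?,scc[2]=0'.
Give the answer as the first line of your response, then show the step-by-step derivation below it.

scc[0]=0,scc[1]=?,scc[2]=?,scc[3]=?,scc[4]=?,scc[5]=?,scc[6]=?

step 1: low=(low[0]=0,low[1]=?,low[2]=?,low[3]=?,low[4]=?,low[5]=?,low[6]=?); scc=(scc[0]=0,scc[1]=?,scc[2]=?,scc[3]=?,scc[4]=?,scc[5]=?,scc[6]=?)
step 2: low=(low[0]=0,low[1]=1,low[2]=1,low[3]=?,low[4]=2,low[5]=3,low[6]=?); scc=(scc[0]=0,scc[1]=?,scc[2]=?,scc[3]=?,scc[4]=?,scc[5]=?,scc[6]=?)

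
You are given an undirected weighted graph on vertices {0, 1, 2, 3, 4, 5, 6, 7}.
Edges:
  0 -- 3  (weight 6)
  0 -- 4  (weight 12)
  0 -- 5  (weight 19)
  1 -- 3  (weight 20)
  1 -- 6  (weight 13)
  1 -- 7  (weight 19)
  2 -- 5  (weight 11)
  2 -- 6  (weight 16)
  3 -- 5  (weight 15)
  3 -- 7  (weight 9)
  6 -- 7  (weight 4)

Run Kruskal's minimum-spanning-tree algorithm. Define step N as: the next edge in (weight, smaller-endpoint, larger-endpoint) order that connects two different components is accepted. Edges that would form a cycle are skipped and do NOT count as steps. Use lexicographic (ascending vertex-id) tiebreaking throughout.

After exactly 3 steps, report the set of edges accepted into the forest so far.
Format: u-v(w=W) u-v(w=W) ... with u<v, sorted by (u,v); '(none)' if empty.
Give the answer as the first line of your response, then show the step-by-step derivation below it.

0-3(w=6) 3-7(w=9) 6-7(w=4)

step 1: add edge 6-7 (w=4); MST = {6-7(w=4)}
step 2: add edge 0-3 (w=6); MST = {0-3(w=6) 6-7(w=4)}
step 3: add edge 3-7 (w=9); MST = {0-3(w=6) 3-7(w=9) 6-7(w=4)}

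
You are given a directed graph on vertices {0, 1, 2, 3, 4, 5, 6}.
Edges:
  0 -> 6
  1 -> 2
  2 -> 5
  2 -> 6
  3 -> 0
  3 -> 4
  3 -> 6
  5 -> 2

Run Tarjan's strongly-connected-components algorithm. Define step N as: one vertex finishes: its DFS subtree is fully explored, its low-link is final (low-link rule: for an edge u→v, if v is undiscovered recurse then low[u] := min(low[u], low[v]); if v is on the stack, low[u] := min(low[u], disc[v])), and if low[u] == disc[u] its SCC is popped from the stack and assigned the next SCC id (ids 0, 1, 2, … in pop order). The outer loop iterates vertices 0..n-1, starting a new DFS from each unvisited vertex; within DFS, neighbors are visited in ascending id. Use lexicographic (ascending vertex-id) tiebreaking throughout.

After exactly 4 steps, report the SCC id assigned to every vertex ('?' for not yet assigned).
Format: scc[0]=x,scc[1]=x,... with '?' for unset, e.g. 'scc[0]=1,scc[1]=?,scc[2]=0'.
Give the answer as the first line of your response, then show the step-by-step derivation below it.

scc[0]=1,scc[1]=?,scc[2]=2,scc[3]=?,scc[4]=?,scc[5]=2,scc[6]=0

step 1: low=(low[0]=0,low[1]=?,low[2]=?,low[3]=?,low[4]=?,low[5]=?,low[6]=1); scc=(scc[0]=?,scc[1]=?,scc[2]=?,scc[3]=?,scc[4]=?,scc[5]=?,scc[6]=0)
step 2: low=(low[0]=0,low[1]=?,low[2]=?,low[3]=?,low[4]=?,low[5]=?,low[6]=1); scc=(scc[0]=1,scc[1]=?,scc[2]=?,scc[3]=?,scc[4]=?,scc[5]=?,scc[6]=0)
step 3: low=(low[0]=0,low[1]=2,low[2]=3,low[3]=?,low[4]=?,low[5]=3,low[6]=1); scc=(scc[0]=1,scc[1]=?,scc[2]=?,scc[3]=?,scc[4]=?,scc[5]=?,scc[6]=0)
step 4: low=(low[0]=0,low[1]=2,low[2]=3,low[3]=?,low[4]=?,low[5]=3,low[6]=1); scc=(scc[0]=1,scc[1]=?,scc[2]=2,scc[3]=?,scc[4]=?,scc[5]=2,scc[6]=0)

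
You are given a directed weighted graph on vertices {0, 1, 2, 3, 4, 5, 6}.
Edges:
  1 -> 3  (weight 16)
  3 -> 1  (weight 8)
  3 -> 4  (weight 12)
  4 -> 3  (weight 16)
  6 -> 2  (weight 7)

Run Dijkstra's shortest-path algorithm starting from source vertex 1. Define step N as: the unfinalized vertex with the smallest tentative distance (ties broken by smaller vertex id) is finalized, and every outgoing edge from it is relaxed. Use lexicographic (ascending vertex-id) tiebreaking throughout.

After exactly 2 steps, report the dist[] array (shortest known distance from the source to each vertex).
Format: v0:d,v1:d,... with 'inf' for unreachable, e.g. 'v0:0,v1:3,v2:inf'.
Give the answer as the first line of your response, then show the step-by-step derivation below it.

v0:inf,v1:0,v2:inf,v3:16,v4:28,v5:inf,v6:inf

step 1: dist = v0:inf,v1:0,v2:inf,v3:16,v4:inf,v5:inf,v6:inf
step 2: dist = v0:inf,v1:0,v2:inf,v3:16,v4:28,v5:inf,v6:inf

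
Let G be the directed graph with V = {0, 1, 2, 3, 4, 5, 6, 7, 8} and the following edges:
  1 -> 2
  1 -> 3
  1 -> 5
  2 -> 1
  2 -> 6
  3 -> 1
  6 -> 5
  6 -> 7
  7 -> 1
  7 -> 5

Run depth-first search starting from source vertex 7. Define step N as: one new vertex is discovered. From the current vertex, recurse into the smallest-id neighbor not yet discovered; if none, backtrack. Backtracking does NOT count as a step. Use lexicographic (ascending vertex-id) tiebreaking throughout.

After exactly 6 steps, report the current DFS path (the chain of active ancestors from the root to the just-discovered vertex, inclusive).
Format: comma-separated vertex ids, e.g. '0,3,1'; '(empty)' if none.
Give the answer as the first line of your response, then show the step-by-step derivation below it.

7,1,3

step 1: discover 7; path=7; order=7
step 2: discover 1; path=7>1; order=7,1
step 3: discover 2; path=7>1>2; order=7,1,2
step 4: discover 6; path=7>1>2>6; order=7,1,2,6
step 5: discover 5; path=7>1>2>6>5; order=7,1,2,6,5
step 6: discover 3; path=7>1>3; order=7,1,2,6,5,3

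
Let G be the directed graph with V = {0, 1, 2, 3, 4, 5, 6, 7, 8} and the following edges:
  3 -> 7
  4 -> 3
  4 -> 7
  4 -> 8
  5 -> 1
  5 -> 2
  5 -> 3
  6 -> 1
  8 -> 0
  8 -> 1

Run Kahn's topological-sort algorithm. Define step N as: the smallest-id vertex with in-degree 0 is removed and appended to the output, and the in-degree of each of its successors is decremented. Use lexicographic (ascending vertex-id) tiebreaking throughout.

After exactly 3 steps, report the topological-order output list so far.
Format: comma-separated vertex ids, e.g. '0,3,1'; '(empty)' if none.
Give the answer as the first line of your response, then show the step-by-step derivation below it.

4,5,2

step 1: output 4; order=[4]; indeg=(1,3,1,1,0,0,0,1,0)
step 2: output 5; order=[4,5]; indeg=(1,2,0,0,0,0,0,1,0)
step 3: output 2; order=[4,5,2]; indeg=(1,2,0,0,0,0,0,1,0)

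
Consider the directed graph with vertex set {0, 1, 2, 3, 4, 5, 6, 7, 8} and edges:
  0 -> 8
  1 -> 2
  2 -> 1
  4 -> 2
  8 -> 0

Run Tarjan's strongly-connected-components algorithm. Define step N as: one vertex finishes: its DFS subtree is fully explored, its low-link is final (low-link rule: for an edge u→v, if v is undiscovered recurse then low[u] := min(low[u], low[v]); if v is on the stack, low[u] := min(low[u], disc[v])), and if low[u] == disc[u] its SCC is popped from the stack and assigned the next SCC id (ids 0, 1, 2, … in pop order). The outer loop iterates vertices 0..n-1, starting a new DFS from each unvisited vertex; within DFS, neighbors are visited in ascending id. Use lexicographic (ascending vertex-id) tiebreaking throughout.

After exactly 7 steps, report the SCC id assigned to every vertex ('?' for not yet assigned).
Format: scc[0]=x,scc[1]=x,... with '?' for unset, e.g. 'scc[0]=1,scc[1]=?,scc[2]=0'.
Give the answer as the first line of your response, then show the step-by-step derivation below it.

scc[0]=0,scc[1]=1,scc[2]=1,scc[3]=2,scc[4]=3,scc[5]=4,scc[6]=?,scc[7]=?,scc[8]=0

step 1: low=(low[0]=0,low[1]=?,low[2]=?,low[3]=?,low[4]=?,low[5]=?,low[6]=?,low[7]=?,low[8]=0); scc=(scc[0]=?,scc[1]=?,scc[2]=?,scc[3]=?,scc[4]=?,scc[5]=?,scc[6]=?,scc[7]=?,scc[8]=?)
step 2: low=(low[0]=0,low[1]=?,low[2]=?,low[3]=?,low[4]=?,low[5]=?,low[6]=?,low[7]=?,low[8]=0); scc=(scc[0]=0,scc[1]=?,scc[2]=?,scc[3]=?,scc[4]=?,scc[5]=?,scc[6]=?,scc[7]=?,scc[8]=0)
step 3: low=(low[0]=0,low[1]=2,low[2]=2,low[3]=?,low[4]=?,low[5]=?,low[6]=?,low[7]=?,low[8]=0); scc=(scc[0]=0,scc[1]=?,scc[2]=?,scc[3]=?,scc[4]=?,scc[5]=?,scc[6]=?,scc[7]=?,scc[8]=0)
step 4: low=(low[0]=0,low[1]=2,low[2]=2,low[3]=?,low[4]=?,low[5]=?,low[6]=?,low[7]=?,low[8]=0); scc=(scc[0]=0,scc[1]=1,scc[2]=1,scc[3]=?,scc[4]=?,scc[5]=?,scc[6]=?,scc[7]=?,scc[8]=0)
step 5: low=(low[0]=0,low[1]=2,low[2]=2,low[3]=4,low[4]=?,low[5]=?,low[6]=?,low[7]=?,low[8]=0); scc=(scc[0]=0,scc[1]=1,scc[2]=1,scc[3]=2,scc[4]=?,scc[5]=?,scc[6]=?,scc[7]=?,scc[8]=0)
step 6: low=(low[0]=0,low[1]=2,low[2]=2,low[3]=4,low[4]=5,low[5]=?,low[6]=?,low[7]=?,low[8]=0); scc=(scc[0]=0,scc[1]=1,scc[2]=1,scc[3]=2,scc[4]=3,scc[5]=?,scc[6]=?,scc[7]=?,scc[8]=0)
step 7: low=(low[0]=0,low[1]=2,low[2]=2,low[3]=4,low[4]=5,low[5]=6,low[6]=?,low[7]=?,low[8]=0); scc=(scc[0]=0,scc[1]=1,scc[2]=1,scc[3]=2,scc[4]=3,scc[5]=4,scc[6]=?,scc[7]=?,scc[8]=0)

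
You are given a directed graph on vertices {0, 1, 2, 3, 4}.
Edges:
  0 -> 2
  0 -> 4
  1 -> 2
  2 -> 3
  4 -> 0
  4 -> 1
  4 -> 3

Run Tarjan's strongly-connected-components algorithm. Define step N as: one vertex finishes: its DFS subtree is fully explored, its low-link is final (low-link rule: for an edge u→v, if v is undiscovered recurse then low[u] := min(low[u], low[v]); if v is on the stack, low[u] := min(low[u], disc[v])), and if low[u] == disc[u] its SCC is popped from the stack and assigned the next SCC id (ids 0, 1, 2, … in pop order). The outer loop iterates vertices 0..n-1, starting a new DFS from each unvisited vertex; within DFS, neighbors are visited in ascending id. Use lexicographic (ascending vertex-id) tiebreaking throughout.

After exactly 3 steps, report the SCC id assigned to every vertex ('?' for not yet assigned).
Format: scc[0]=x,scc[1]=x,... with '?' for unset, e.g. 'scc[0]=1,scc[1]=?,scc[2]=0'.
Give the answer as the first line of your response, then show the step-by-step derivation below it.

scc[0]=?,scc[1]=2,scc[2]=1,scc[3]=0,scc[4]=?

step 1: low=(low[0]=0,low[1]=?,low[2]=1,low[3]=2,low[4]=?); scc=(scc[0]=?,scc[1]=?,scc[2]=?,scc[3]=0,scc[4]=?)
step 2: low=(low[0]=0,low[1]=?,low[2]=1,low[3]=2,low[4]=?); scc=(scc[0]=?,scc[1]=?,scc[2]=1,scc[3]=0,scc[4]=?)
step 3: low=(low[0]=0,low[1]=4,low[2]=1,low[3]=2,low[4]=0); scc=(scc[0]=?,scc[1]=2,scc[2]=1,scc[3]=0,scc[4]=?)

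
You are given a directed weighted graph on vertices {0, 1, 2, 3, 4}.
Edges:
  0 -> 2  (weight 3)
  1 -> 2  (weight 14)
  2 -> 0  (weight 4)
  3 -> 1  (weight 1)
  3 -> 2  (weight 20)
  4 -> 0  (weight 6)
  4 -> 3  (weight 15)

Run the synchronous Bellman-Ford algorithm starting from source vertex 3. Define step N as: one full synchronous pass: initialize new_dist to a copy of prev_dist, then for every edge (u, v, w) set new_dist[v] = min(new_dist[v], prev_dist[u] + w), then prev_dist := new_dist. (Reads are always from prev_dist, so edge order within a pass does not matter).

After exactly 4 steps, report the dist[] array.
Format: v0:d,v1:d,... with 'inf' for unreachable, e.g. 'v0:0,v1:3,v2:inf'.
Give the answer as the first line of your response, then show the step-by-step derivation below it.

v0:19,v1:1,v2:15,v3:0,v4:inf

step 1: dist = v0:inf,v1:1,v2:20,v3:0,v4:inf
step 2: dist = v0:24,v1:1,v2:15,v3:0,v4:inf
step 3: dist = v0:19,v1:1,v2:15,v3:0,v4:inf
step 4: dist = v0:19,v1:1,v2:15,v3:0,v4:inf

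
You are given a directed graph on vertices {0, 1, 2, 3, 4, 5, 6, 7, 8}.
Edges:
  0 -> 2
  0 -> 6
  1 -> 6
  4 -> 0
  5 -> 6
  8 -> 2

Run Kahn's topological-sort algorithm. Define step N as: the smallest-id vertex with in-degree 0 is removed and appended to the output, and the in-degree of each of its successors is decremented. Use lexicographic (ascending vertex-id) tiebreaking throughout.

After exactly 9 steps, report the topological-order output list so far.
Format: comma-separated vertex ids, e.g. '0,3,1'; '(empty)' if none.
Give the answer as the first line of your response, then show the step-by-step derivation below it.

1,3,4,0,5,6,7,8,2

step 1: output 1; order=[1]; indeg=(1,0,2,0,0,0,2,0,0)
step 2: output 3; order=[1,3]; indeg=(1,0,2,0,0,0,2,0,0)
step 3: output 4; order=[1,3,4]; indeg=(0,0,2,0,0,0,2,0,0)
step 4: output 0; order=[1,3,4,0]; indeg=(0,0,1,0,0,0,1,0,0)
step 5: output 5; order=[1,3,4,0,5]; indeg=(0,0,1,0,0,0,0,0,0)
step 6: output 6; order=[1,3,4,0,5,6]; indeg=(0,0,1,0,0,0,0,0,0)
step 7: output 7; order=[1,3,4,0,5,6,7]; indeg=(0,0,1,0,0,0,0,0,0)
step 8: output 8; order=[1,3,4,0,5,6,7,8]; indeg=(0,0,0,0,0,0,0,0,0)
step 9: output 2; order=[1,3,4,0,5,6,7,8,2]; indeg=(0,0,0,0,0,0,0,0,0)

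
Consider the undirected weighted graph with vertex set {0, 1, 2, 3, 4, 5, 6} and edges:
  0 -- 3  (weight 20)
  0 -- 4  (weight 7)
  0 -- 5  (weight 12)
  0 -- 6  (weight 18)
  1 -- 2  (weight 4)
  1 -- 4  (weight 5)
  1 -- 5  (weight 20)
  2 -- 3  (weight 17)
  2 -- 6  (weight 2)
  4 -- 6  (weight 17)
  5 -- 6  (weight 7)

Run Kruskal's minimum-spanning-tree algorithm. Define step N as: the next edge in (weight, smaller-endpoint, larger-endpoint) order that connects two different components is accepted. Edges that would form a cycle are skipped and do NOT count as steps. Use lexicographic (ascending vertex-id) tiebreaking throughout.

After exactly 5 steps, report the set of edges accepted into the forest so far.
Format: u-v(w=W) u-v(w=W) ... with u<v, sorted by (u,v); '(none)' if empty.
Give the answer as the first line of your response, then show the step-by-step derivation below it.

0-4(w=7) 1-2(w=4) 1-4(w=5) 2-6(w=2) 5-6(w=7)

step 1: add edge 2-6 (w=2); MST = {2-6(w=2)}
step 2: add edge 1-2 (w=4); MST = {1-2(w=4) 2-6(w=2)}
step 3: add edge 1-4 (w=5); MST = {1-2(w=4) 1-4(w=5) 2-6(w=2)}
step 4: add edge 0-4 (w=7); MST = {0-4(w=7) 1-2(w=4) 1-4(w=5) 2-6(w=2)}
step 5: add edge 5-6 (w=7); MST = {0-4(w=7) 1-2(w=4) 1-4(w=5) 2-6(w=2) 5-6(w=7)}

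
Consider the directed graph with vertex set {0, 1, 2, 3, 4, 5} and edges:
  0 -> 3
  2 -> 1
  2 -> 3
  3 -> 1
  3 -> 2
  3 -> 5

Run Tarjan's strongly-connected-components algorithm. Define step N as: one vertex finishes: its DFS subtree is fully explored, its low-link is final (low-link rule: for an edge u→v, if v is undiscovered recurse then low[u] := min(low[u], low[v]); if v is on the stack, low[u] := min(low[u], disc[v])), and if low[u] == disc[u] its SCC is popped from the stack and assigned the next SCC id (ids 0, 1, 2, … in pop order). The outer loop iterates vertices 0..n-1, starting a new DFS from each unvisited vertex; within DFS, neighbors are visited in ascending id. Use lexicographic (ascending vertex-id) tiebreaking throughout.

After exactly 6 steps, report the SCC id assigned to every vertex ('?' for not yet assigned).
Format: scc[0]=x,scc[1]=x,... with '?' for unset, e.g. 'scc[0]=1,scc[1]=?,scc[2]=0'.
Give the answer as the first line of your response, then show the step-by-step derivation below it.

scc[0]=3,scc[1]=0,scc[2]=2,scc[3]=2,scc[4]=4,scc[5]=1

step 1: low=(low[0]=0,low[1]=2,low[2]=?,low[3]=1,low[4]=?,low[5]=?); scc=(scc[0]=?,scc[1]=0,scc[2]=?,scc[3]=?,scc[4]=?,scc[5]=?)
step 2: low=(low[0]=0,low[1]=2,low[2]=1,low[3]=1,low[4]=?,low[5]=?); scc=(scc[0]=?,scc[1]=0,scc[2]=?,scc[3]=?,scc[4]=?,scc[5]=?)
step 3: low=(low[0]=0,low[1]=2,low[2]=1,low[3]=1,low[4]=?,low[5]=4); scc=(scc[0]=?,scc[1]=0,scc[2]=?,scc[3]=?,scc[4]=?,scc[5]=1)
step 4: low=(low[0]=0,low[1]=2,low[2]=1,low[3]=1,low[4]=?,low[5]=4); scc=(scc[0]=?,scc[1]=0,scc[2]=2,scc[3]=2,scc[4]=?,scc[5]=1)
step 5: low=(low[0]=0,low[1]=2,low[2]=1,low[3]=1,low[4]=?,low[5]=4); scc=(scc[0]=3,scc[1]=0,scc[2]=2,scc[3]=2,scc[4]=?,scc[5]=1)
step 6: low=(low[0]=0,low[1]=2,low[2]=1,low[3]=1,low[4]=5,low[5]=4); scc=(scc[0]=3,scc[1]=0,scc[2]=2,scc[3]=2,scc[4]=4,scc[5]=1)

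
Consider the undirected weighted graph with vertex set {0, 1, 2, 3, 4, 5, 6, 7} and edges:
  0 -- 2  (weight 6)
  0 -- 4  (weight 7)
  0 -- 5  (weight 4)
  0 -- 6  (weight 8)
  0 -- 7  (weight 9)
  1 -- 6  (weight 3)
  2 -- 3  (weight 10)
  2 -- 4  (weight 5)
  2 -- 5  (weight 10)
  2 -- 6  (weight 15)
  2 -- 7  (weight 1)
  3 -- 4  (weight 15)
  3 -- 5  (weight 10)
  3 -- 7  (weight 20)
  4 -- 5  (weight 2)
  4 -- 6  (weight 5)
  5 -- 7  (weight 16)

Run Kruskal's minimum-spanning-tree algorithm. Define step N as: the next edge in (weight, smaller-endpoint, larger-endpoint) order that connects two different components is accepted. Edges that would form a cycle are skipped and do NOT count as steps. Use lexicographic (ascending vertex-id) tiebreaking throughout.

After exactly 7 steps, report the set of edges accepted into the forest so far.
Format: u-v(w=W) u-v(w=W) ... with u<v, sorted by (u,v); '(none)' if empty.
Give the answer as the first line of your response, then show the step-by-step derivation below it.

0-5(w=4) 1-6(w=3) 2-3(w=10) 2-4(w=5) 2-7(w=1) 4-5(w=2) 4-6(w=5)

step 1: add edge 2-7 (w=1); MST = {2-7(w=1)}
step 2: add edge 4-5 (w=2); MST = {2-7(w=1) 4-5(w=2)}
step 3: add edge 1-6 (w=3); MST = {1-6(w=3) 2-7(w=1) 4-5(w=2)}
step 4: add edge 0-5 (w=4); MST = {0-5(w=4) 1-6(w=3) 2-7(w=1) 4-5(w=2)}
step 5: add edge 2-4 (w=5); MST = {0-5(w=4) 1-6(w=3) 2-4(w=5) 2-7(w=1) 4-5(w=2)}
step 6: add edge 4-6 (w=5); MST = {0-5(w=4) 1-6(w=3) 2-4(w=5) 2-7(w=1) 4-5(w=2) 4-6(w=5)}
step 7: add edge 2-3 (w=10); MST = {0-5(w=4) 1-6(w=3) 2-3(w=10) 2-4(w=5) 2-7(w=1) 4-5(w=2) 4-6(w=5)}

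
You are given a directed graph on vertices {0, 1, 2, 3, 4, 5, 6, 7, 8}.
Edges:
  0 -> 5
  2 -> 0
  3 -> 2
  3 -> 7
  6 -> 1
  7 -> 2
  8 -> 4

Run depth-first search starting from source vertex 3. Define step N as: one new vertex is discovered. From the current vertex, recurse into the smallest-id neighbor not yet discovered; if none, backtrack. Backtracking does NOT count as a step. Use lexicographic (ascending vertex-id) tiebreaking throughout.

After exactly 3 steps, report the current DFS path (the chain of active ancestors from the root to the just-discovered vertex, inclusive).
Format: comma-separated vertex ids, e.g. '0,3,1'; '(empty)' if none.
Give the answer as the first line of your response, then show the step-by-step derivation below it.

3,2,0

step 1: discover 3; path=3; order=3
step 2: discover 2; path=3>2; order=3,2
step 3: discover 0; path=3>2>0; order=3,2,0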